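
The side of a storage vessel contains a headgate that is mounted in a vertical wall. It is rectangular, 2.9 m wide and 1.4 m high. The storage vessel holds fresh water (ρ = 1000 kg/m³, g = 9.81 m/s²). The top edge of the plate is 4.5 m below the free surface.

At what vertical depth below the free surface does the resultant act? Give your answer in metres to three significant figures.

h_p = 5.23 m

γ = ρg = 1000 × 9.81 = 9810 N/m³ = 9.81 kN/m³.
The centroid lies 1.4/2 = 0.7 m below the top edge, so the centroid depth is h_c = 4.5 + 0.7 = 5.2 m.
A = 2.9 × 1.4 = 4.06 m².
Resultant F = γ·h_c·A = 9.81 × 5.2 × 4.06 = 207.109 kN.
I_c = b·h³/12 = 2.9 × 1.4³/12 = 0.663133 m⁴.
Centre of pressure: y_p = y_c + I_c/(y_c·A) = 5.2 + 0.663133/(5.2 × 4.06) = 5.2 + 0.0314102 = 5.23141 m along the plane.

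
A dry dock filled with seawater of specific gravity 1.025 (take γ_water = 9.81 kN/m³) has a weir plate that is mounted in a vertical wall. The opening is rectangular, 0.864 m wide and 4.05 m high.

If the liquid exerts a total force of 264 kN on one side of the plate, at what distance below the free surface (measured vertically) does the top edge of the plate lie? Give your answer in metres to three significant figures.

d_top ≈ 5.48 m

γ = 1.025 × 9.81 = 10.05525 kN/m³.
A = 0.864 × 4.05 = 3.4992 m².
From F = γ·h_c·A, the centroid depth is h_c = 264/(10.05525 × 3.4992) = 7.50313 m.
The centroid lies 4.05/2 = 2.025 m below the top edge, so the top edge sits at h_top = 7.50313 − 2.025 = 5.47813 m below the surface.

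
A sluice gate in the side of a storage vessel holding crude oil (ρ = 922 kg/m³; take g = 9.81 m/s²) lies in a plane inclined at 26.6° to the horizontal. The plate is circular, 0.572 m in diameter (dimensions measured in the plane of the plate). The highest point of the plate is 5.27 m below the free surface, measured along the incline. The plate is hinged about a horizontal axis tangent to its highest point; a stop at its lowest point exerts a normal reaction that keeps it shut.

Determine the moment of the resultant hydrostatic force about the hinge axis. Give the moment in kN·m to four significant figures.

γ = ρg = 922 × 9.81 / 1000 = 9.04482 kN/m³.
Let θ = 26.6° be the plate's angle to the horizontal; measure y along the incline from where the plane meets the free surface. Vertical depth h = y·sinθ with sinθ = 0.447759.
The centroid is at the centre, 0.286 m below the top of the plate, so y_c = 5.27 + 0.286 = 5.556 m and h_c = 5.556 × 0.447759 = 2.48775 m.
A = π(0.286)² = 0.25697 m².
Resultant F = γ·h_c·A = 9.04482 × 2.48775 × 0.25697 = 5.78215 kN.
I_c = πr⁴/4 = π × 0.286⁴/4 = 0.00525477 m⁴.
Centre of pressure: y_p = y_c + I_c/(y_c·A) = 5.556 + 0.00525477/(5.556 × 0.25697) = 5.556 + 0.00368052 = 5.55968 m along the plane.
The resultant acts 0.286 + 0.00368052 = 0.289681 m (along the plate) below the hinge at the top edge, so the moment about the hinge is M = F × 0.289681 = 5.78215 × 0.289681 = 1.67498 kN·m.

M ≈ 1.675 kN·m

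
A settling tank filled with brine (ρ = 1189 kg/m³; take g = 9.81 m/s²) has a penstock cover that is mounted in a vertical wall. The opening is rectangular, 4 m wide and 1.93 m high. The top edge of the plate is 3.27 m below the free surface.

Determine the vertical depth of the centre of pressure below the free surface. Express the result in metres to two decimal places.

γ = ρg = 1189 × 9.81 / 1000 = 11.66409 kN/m³.
The centroid lies 1.93/2 = 0.965 m below the top edge, so the centroid depth is h_c = 3.27 + 0.965 = 4.235 m.
A = 4 × 1.93 = 7.72 m².
Resultant F = γ·h_c·A = 11.66409 × 4.235 × 7.72 = 381.348 kN.
I_c = b·h³/12 = 4 × 1.93³/12 = 2.39635 m⁴.
Centre of pressure: y_p = y_c + I_c/(y_c·A) = 4.235 + 2.39635/(4.235 × 7.72) = 4.235 + 0.0732959 = 4.3083 m along the plane.

h_p = 4.31 m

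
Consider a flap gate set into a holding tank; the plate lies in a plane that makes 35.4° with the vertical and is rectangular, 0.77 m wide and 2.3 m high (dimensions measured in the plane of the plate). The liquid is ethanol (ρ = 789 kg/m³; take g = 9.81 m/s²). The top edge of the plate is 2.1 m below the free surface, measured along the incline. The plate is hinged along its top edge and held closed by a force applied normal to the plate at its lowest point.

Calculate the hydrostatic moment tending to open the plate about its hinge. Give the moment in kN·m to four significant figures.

γ = ρg = 789 × 9.81 / 1000 = 7.74009 kN/m³.
The plate makes 35.4° with the vertical, i.e. θ = 90° − 35.4° = 54.6° to the horizontal. Measuring y along the incline from the free-surface line, vertical depth h = y·sinθ with sinθ = 0.815128.
The centroid lies 2.3/2 = 1.15 m below the top edge, so y_c = 2.1 + 1.15 = 3.25 m and h_c = 3.25 × 0.815128 = 2.64917 m.
A = 0.77 × 2.3 = 1.771 m².
Resultant F = γ·h_c·A = 7.74009 × 2.64917 × 1.771 = 36.314 kN.
I_c = b·h³/12 = 0.77 × 2.3³/12 = 0.780716 m⁴.
Centre of pressure: y_p = y_c + I_c/(y_c·A) = 3.25 + 0.780716/(3.25 × 1.771) = 3.25 + 0.135641 = 3.38564 m along the plane.
The resultant acts 1.15 + 0.135641 = 1.28564 m (along the plate) below the hinge at the top edge, so the moment about the hinge is M = F × 1.28564 = 36.314 × 1.28564 = 46.6867 kN·m.

M ≈ 46.69 kN·m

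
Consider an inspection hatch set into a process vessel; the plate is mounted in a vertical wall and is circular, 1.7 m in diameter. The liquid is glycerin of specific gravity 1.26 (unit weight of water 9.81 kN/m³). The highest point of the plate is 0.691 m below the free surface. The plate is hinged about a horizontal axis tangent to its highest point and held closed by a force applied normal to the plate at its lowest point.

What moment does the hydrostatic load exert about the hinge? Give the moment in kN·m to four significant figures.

γ = 1.26 × 9.81 = 12.3606 kN/m³.
The centroid is at the centre, 0.85 m below the top of the plate, so the centroid depth is h_c = 0.691 + 0.85 = 1.541 m.
A = π(0.85)² = 2.2698 m².
Resultant F = γ·h_c·A = 12.3606 × 1.541 × 2.2698 = 43.2344 kN.
I_c = πr⁴/4 = π × 0.85⁴/4 = 0.409983 m⁴.
Centre of pressure: y_p = y_c + I_c/(y_c·A) = 1.541 + 0.409983/(1.541 × 2.2698) = 1.541 + 0.117213 = 1.65821 m along the plane.
The resultant acts 0.85 + 0.117213 = 0.967213 m (along the plate) below the hinge at the top edge, so the moment about the hinge is M = F × 0.967213 = 43.2344 × 0.967213 = 41.8169 kN·m.

M ≈ 41.82 kN·m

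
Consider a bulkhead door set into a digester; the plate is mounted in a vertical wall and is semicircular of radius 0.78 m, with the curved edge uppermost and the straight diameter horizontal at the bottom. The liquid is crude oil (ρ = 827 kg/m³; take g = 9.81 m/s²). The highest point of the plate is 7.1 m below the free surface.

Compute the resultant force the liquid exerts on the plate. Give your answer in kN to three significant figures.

γ = ρg = 827 × 9.81 / 1000 = 8.11287 kN/m³.
The centroid lies 4r/(3π) = 0.331042 m above the diameter, so r − 4r/(3π) = 0.78 − 0.331042 = 0.448958 m below the topmost point, so the centroid depth is h_c = 7.1 + 0.448958 = 7.54896 m.
A = πr²/2 = π × 0.78²/2 = 0.955672 m².
Resultant F = γ·h_c·A = 8.11287 × 7.54896 × 0.955672 = 58.5289 kN.

F ≈ 58.5 kN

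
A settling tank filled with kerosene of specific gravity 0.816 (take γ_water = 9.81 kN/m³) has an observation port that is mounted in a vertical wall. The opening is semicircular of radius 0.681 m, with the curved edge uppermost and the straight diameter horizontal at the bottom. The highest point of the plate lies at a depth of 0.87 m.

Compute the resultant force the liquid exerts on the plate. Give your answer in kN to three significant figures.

F ≈ 7.36 kN

γ = 0.816 × 9.81 = 8.00496 kN/m³.
The centroid lies 4r/(3π) = 0.289025 m above the diameter, so r − 4r/(3π) = 0.681 − 0.289025 = 0.391975 m below the topmost point, so the centroid depth is h_c = 0.87 + 0.391975 = 1.26198 m.
A = πr²/2 = π × 0.681²/2 = 0.728474 m².
Resultant F = γ·h_c·A = 8.00496 × 1.26198 × 0.728474 = 7.35912 kN.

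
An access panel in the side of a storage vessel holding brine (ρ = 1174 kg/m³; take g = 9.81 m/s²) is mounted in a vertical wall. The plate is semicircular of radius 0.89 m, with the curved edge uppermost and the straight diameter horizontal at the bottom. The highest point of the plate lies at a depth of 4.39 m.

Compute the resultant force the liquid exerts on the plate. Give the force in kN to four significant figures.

F ≈ 70.25 kN

γ = ρg = 1174 × 9.81 / 1000 = 11.51694 kN/m³.
The centroid lies 4r/(3π) = 0.377728 m above the diameter, so r − 4r/(3π) = 0.89 − 0.377728 = 0.512272 m below the topmost point, so the centroid depth is h_c = 4.39 + 0.512272 = 4.90227 m.
A = πr²/2 = π × 0.89²/2 = 1.24423 m².
Resultant F = γ·h_c·A = 11.51694 × 4.90227 × 1.24423 = 70.2482 kN.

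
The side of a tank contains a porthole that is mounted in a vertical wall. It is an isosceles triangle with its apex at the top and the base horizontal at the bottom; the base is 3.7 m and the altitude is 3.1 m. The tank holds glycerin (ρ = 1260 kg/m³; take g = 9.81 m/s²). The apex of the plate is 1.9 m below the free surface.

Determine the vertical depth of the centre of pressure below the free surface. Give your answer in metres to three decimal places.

γ = ρg = 1260 × 9.81 / 1000 = 12.3606 kN/m³.
With the apex up, the centroid sits 2h/3 = 2 × 3.1/3 = 2.06667 m below the apex, so the centroid depth is h_c = 1.9 + 2.06667 = 3.96667 m.
A = ½ × 3.7 × 3.1 = 5.735 m².
Resultant F = γ·h_c·A = 12.3606 × 3.96667 × 5.735 = 281.189 kN.
I_c = b·h³/36 = 3.7 × 3.1³/36 = 3.06185 m⁴.
Centre of pressure: y_p = y_c + I_c/(y_c·A) = 3.96667 + 3.06185/(3.96667 × 5.735) = 3.96667 + 0.134594 = 4.10126 m along the plane.

h_p = 4.101 m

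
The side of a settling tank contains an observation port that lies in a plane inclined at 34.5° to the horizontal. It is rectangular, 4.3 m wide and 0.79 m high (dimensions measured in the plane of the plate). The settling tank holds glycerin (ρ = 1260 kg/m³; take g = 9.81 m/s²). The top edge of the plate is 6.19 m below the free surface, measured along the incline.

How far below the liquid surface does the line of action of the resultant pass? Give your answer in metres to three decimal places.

γ = ρg = 1260 × 9.81 / 1000 = 12.3606 kN/m³.
Let θ = 34.5° be the plate's angle to the horizontal; measure y along the incline from where the plane meets the free surface. Vertical depth h = y·sinθ with sinθ = 0.566406.
The centroid lies 0.79/2 = 0.395 m below the top edge, so y_c = 6.19 + 0.395 = 6.585 m and h_c = 6.585 × 0.566406 = 3.72978 m.
A = 4.3 × 0.79 = 3.397 m².
Resultant F = γ·h_c·A = 12.3606 × 3.72978 × 3.397 = 156.61 kN.
I_c = b·h³/12 = 4.3 × 0.79³/12 = 0.176672 m⁴.
Centre of pressure: y_p = y_c + I_c/(y_c·A) = 6.585 + 0.176672/(6.585 × 3.397) = 6.585 + 0.00789799 = 6.5929 m along the plane.
Vertically, h_p = y_p·sinθ = 6.5929 × 0.566406 = 3.73426 m.

h_p = 3.734 m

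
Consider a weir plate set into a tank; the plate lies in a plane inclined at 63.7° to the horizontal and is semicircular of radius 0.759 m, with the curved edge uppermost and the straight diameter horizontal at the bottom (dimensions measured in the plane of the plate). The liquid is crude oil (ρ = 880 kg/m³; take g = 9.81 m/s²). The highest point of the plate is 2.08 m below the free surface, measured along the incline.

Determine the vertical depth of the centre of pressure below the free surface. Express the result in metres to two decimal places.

γ = ρg = 880 × 9.81 / 1000 = 8.6328 kN/m³.
Let θ = 63.7° be the plate's angle to the horizontal; measure y along the incline from where the plane meets the free surface. Vertical depth h = y·sinθ with sinθ = 0.896486.
The centroid lies 4r/(3π) = 0.32213 m above the diameter, so r − 4r/(3π) = 0.759 − 0.32213 = 0.43687 m below the topmost point, so y_c = 2.08 + 0.43687 = 2.51687 m and h_c = 2.51687 × 0.896486 = 2.25634 m.
A = πr²/2 = π × 0.759²/2 = 0.904906 m².
Resultant F = γ·h_c·A = 8.6328 × 2.25634 × 0.904906 = 17.6262 kN.
I_c = (π/8 − 8/(9π))·r⁴ = 0.109757 × 0.759⁴ = 0.036425 m⁴.
Centre of pressure: y_p = y_c + I_c/(y_c·A) = 2.51687 + 0.036425/(2.51687 × 0.904906) = 2.51687 + 0.0159932 = 2.53286 m along the plane.
Vertically, h_p = y_p·sinθ = 2.53286 × 0.896486 = 2.27067 m.

h_p = 2.27 m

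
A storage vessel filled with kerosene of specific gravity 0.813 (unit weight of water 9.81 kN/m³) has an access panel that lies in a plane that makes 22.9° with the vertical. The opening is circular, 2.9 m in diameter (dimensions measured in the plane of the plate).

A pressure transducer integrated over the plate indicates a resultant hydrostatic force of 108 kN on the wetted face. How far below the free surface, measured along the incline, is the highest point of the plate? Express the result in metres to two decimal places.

y_top ≈ 0.78 m

γ = 0.813 × 9.81 = 7.97553 kN/m³.
A = π(1.45)² = 6.6052 m².
From F = γ·h_c·A, the centroid depth is h_c = 108/(7.97553 × 6.6052) = 2.05012 m.
The plate makes 22.9° with the vertical, i.e. θ = 90° − 22.9° = 67.1° to the horizontal. Measuring y along the incline from the free-surface line, vertical depth h = y·sinθ with sinθ = 0.921185.
Along the incline, y_c = h_c/sinθ = 2.05012/0.921185 = 2.22552 m.
The centroid is at the centre, 1.45 m below the top of the plate, so the highest point sits at y_top = 2.22552 − 1.45 = 0.77552 m along the incline.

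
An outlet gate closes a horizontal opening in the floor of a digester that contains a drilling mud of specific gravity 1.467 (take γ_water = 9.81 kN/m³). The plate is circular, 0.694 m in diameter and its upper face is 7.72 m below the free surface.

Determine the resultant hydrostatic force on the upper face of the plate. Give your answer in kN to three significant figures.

F ≈ 42.0 kN

γ = 1.467 × 9.81 = 14.39127 kN/m³.
The plate is horizontal, so pressure is uniform at p = γ·h = 14.39127 × 7.72 = 111.101 kN/m².
A = π(0.347)² = 0.378276 m².
F = p·A = 111.101 × 0.378276 = 42.0268 kN.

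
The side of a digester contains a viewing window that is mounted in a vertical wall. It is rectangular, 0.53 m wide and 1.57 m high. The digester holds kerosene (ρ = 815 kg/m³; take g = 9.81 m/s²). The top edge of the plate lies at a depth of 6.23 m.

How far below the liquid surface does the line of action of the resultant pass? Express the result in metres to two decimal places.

γ = ρg = 815 × 9.81 / 1000 = 7.99515 kN/m³.
The centroid lies 1.57/2 = 0.785 m below the top edge, so the centroid depth is h_c = 6.23 + 0.785 = 7.015 m.
A = 0.53 × 1.57 = 0.8321 m².
Resultant F = γ·h_c·A = 7.99515 × 7.015 × 0.8321 = 46.6691 kN.
I_c = b·h³/12 = 0.53 × 1.57³/12 = 0.17092 m⁴.
Centre of pressure: y_p = y_c + I_c/(y_c·A) = 7.015 + 0.17092/(7.015 × 0.8321) = 7.015 + 0.0292813 = 7.04428 m along the plane.

h_p = 7.04 m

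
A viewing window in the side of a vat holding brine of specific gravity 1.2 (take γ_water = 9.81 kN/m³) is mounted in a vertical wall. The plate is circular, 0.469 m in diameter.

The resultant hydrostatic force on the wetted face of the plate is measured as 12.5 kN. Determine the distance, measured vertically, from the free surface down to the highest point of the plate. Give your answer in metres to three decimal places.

γ = 1.2 × 9.81 = 11.772 kN/m³.
A = π(0.2345)² = 0.172757 m².
From F = γ·h_c·A, the centroid depth is h_c = 12.5/(11.772 × 0.172757) = 6.14645 m.
The centroid is at the centre, 0.2345 m below the top of the plate, so the highest point sits at h_top = 6.14645 − 0.2345 = 5.91195 m below the surface.

d_top ≈ 5.912 m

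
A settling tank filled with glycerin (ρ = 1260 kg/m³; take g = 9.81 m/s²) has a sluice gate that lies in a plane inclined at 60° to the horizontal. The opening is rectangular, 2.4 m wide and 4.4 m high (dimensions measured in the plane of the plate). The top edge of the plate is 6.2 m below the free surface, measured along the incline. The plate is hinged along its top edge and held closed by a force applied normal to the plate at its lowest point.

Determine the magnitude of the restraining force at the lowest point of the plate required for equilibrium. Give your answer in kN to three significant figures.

γ = ρg = 1260 × 9.81 / 1000 = 12.3606 kN/m³.
Let θ = 60° be the plate's angle to the horizontal; measure y along the incline from where the plane meets the free surface. Vertical depth h = y·sinθ with sinθ = 0.866025.
The centroid lies 4.4/2 = 2.2 m below the top edge, so y_c = 6.2 + 2.2 = 8.4 m and h_c = 8.4 × 0.866025 = 7.27461 m.
A = 2.4 × 4.4 = 10.56 m².
Resultant F = γ·h_c·A = 12.3606 × 7.27461 × 10.56 = 949.54 kN.
I_c = b·h³/12 = 2.4 × 4.4³/12 = 17.0368 m⁴.
Centre of pressure: y_p = y_c + I_c/(y_c·A) = 8.4 + 17.0368/(8.4 × 10.56) = 8.4 + 0.192063 = 8.59206 m along the plane.
The resultant acts 2.2 + 0.192063 = 2.39206 m (along the plate) below the hinge at the top edge, so the moment about the hinge is M = F × 2.39206 = 949.54 × 2.39206 = 2271.36 kN·m.
A normal force at the bottom, 4.4 m from the hinge, must supply this moment: P = 2271.36/4.4 = 516.218 kN.

P ≈ 516 kN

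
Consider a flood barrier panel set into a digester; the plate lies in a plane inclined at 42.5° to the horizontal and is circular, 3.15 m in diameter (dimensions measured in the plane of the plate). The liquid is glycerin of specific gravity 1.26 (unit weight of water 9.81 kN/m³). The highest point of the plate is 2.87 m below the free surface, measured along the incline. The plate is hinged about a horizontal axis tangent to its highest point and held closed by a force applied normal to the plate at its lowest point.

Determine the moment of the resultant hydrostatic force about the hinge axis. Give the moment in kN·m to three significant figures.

M ≈ 496 kN·m

γ = 1.26 × 9.81 = 12.3606 kN/m³.
Let θ = 42.5° be the plate's angle to the horizontal; measure y along the incline from where the plane meets the free surface. Vertical depth h = y·sinθ with sinθ = 0.675590.
The centroid is at the centre, 1.575 m below the top of the plate, so y_c = 2.87 + 1.575 = 4.445 m and h_c = 4.445 × 0.675590 = 3.003 m.
A = π(1.575)² = 7.79311 m².
Resultant F = γ·h_c·A = 12.3606 × 3.003 × 7.79311 = 289.272 kN.
I_c = πr⁴/4 = π × 1.575⁴/4 = 4.83295 m⁴.
Centre of pressure: y_p = y_c + I_c/(y_c·A) = 4.445 + 4.83295/(4.445 × 7.79311) = 4.445 + 0.139518 = 4.58452 m along the plane.
The resultant acts 1.575 + 0.139518 = 1.71452 m (along the plate) below the hinge at the top edge, so the moment about the hinge is M = F × 1.71452 = 289.272 × 1.71452 = 495.963 kN·m.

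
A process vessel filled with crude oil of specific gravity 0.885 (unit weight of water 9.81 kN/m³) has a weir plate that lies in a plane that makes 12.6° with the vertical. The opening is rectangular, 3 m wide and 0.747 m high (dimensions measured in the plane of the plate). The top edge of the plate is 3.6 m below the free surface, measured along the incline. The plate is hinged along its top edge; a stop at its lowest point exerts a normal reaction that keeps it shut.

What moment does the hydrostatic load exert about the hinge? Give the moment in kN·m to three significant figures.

M ≈ 29.1 kN·m

γ = 0.885 × 9.81 = 8.68185 kN/m³.
The plate makes 12.6° with the vertical, i.e. θ = 90° − 12.6° = 77.4° to the horizontal. Measuring y along the incline from the free-surface line, vertical depth h = y·sinθ with sinθ = 0.975917.
The centroid lies 0.747/2 = 0.3735 m below the top edge, so y_c = 3.6 + 0.3735 = 3.9735 m and h_c = 3.9735 × 0.975917 = 3.87781 m.
A = 3 × 0.747 = 2.241 m².
Resultant F = γ·h_c·A = 8.68185 × 3.87781 × 2.241 = 75.4468 kN.
I_c = b·h³/12 = 3 × 0.747³/12 = 0.104208 m⁴.
Centre of pressure: y_p = y_c + I_c/(y_c·A) = 3.9735 + 0.104208/(3.9735 × 2.241) = 3.9735 + 0.0117027 = 3.9852 m along the plane.
The resultant acts 0.3735 + 0.0117027 = 0.385203 m (along the plate) below the hinge at the top edge, so the moment about the hinge is M = F × 0.385203 = 75.4468 × 0.385203 = 29.0623 kN·m.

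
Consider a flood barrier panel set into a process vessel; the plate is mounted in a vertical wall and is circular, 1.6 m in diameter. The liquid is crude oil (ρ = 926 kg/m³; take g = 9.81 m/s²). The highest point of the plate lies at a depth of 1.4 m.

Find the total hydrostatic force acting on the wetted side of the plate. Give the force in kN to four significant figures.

F ≈ 40.18 kN

γ = ρg = 926 × 9.81 / 1000 = 9.08406 kN/m³.
The centroid is at the centre, 0.8 m below the top of the plate, so the centroid depth is h_c = 1.4 + 0.8 = 2.2 m.
A = π(0.8)² = 2.01062 m².
Resultant F = γ·h_c·A = 9.08406 × 2.2 × 2.01062 = 40.1821 kN.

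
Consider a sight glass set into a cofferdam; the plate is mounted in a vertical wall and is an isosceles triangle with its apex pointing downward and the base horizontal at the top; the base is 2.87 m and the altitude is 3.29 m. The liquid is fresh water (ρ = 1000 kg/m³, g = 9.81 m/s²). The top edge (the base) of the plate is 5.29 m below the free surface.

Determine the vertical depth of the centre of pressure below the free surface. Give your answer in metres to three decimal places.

h_p = 6.481 m

γ = ρg = 1000 × 9.81 = 9810 N/m³ = 9.81 kN/m³.
With the apex down, the centroid sits h/3 = 3.29/3 = 1.09667 m below the base (the top edge), so the centroid depth is h_c = 5.29 + 1.09667 = 6.38667 m.
A = ½ × 2.87 × 3.29 = 4.72115 m².
Resultant F = γ·h_c·A = 9.81 × 6.38667 × 4.72115 = 295.795 kN.
I_c = b·h³/36 = 2.87 × 3.29³/36 = 2.83901 m⁴.
Centre of pressure: y_p = y_c + I_c/(y_c·A) = 6.38667 + 2.83901/(6.38667 × 4.72115) = 6.38667 + 0.0941553 = 6.48083 m along the plane.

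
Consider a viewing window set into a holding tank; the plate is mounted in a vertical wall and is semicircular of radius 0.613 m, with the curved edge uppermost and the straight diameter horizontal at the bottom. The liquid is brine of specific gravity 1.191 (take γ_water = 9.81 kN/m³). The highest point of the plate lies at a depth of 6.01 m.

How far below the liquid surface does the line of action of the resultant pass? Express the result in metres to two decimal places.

h_p = 6.37 m

γ = 1.191 × 9.81 = 11.68371 kN/m³.
The centroid lies 4r/(3π) = 0.260165 m above the diameter, so r − 4r/(3π) = 0.613 − 0.260165 = 0.352835 m below the topmost point, so the centroid depth is h_c = 6.01 + 0.352835 = 6.36283 m.
A = πr²/2 = π × 0.613²/2 = 0.590257 m².
Resultant F = γ·h_c·A = 11.68371 × 6.36283 × 0.590257 = 43.8806 kN.
I_c = (π/8 − 8/(9π))·r⁴ = 0.109757 × 0.613⁴ = 0.0154979 m⁴.
Centre of pressure: y_p = y_c + I_c/(y_c·A) = 6.36283 + 0.0154979/(6.36283 × 0.590257) = 6.36283 + 0.0041265 = 6.36696 m along the plane.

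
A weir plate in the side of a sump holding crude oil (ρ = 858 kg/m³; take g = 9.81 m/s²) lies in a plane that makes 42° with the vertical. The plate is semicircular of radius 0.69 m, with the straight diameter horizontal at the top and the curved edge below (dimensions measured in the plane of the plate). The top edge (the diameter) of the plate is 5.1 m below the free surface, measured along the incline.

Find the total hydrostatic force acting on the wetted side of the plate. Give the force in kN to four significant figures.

F ≈ 25.23 kN

γ = ρg = 858 × 9.81 / 1000 = 8.41698 kN/m³.
The plate makes 42° with the vertical, i.e. θ = 90° − 42° = 48° to the horizontal. Measuring y along the incline from the free-surface line, vertical depth h = y·sinθ with sinθ = 0.743145.
The centroid of a semicircle lies 4r/(3π) = 0.292845 m from the diameter, here below the top edge, so y_c = 5.1 + 0.292845 = 5.39284 m and h_c = 5.39284 × 0.743145 = 4.00766 m.
A = πr²/2 = π × 0.69²/2 = 0.747856 m².
Resultant F = γ·h_c·A = 8.41698 × 4.00766 × 0.747856 = 25.227 kN.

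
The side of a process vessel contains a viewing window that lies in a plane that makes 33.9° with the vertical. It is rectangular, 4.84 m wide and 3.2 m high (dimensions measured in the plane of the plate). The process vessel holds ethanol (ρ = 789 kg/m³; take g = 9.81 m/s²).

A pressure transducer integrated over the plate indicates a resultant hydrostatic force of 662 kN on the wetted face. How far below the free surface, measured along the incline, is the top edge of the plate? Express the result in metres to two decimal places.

γ = ρg = 789 × 9.81 / 1000 = 7.74009 kN/m³.
A = 4.84 × 3.2 = 15.488 m².
From F = γ·h_c·A, the centroid depth is h_c = 662/(7.74009 × 15.488) = 5.52226 m.
The plate makes 33.9° with the vertical, i.e. θ = 90° − 33.9° = 56.1° to the horizontal. Measuring y along the incline from the free-surface line, vertical depth h = y·sinθ with sinθ = 0.830012.
Along the incline, y_c = h_c/sinθ = 5.52226/0.830012 = 6.65323 m.
The centroid lies 3.2/2 = 1.6 m below the top edge, so the top edge sits at y_top = 6.65323 − 1.6 = 5.05323 m along the incline.

y_top ≈ 5.05 m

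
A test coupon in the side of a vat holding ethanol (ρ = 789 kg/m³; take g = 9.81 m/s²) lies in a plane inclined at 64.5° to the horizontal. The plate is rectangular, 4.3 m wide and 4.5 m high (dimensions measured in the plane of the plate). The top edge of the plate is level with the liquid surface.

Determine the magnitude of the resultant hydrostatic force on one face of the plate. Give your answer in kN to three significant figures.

γ = ρg = 789 × 9.81 / 1000 = 7.74009 kN/m³.
Let θ = 64.5° be the plate's angle to the horizontal; measure y along the incline from where the plane meets the free surface. Vertical depth h = y·sinθ with sinθ = 0.902585.
The centroid lies 4.5/2 = 2.25 m below the top edge, so y_c = 2.25 m and h_c = 2.25 × 0.902585 = 2.03082 m.
A = 4.3 × 4.5 = 19.35 m².
Resultant F = γ·h_c·A = 7.74009 × 2.03082 × 19.35 = 304.157 kN.

F ≈ 304 kN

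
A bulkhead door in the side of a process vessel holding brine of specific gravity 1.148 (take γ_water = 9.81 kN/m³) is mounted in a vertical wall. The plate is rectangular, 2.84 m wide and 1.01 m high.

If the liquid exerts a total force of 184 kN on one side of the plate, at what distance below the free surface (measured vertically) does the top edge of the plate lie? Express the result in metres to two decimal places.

γ = 1.148 × 9.81 = 11.26188 kN/m³.
A = 2.84 × 1.01 = 2.8684 m².
From F = γ·h_c·A, the centroid depth is h_c = 184/(11.26188 × 2.8684) = 5.69596 m.
The centroid lies 1.01/2 = 0.505 m below the top edge, so the top edge sits at h_top = 5.69596 − 0.505 = 5.19096 m below the surface.

d_top ≈ 5.19 m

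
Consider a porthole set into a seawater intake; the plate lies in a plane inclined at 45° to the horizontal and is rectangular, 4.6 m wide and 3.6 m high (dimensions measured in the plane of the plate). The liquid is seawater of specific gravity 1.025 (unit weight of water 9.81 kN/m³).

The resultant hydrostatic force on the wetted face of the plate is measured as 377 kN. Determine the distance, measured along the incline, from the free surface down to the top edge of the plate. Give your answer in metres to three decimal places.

γ = 1.025 × 9.81 = 10.05525 kN/m³.
A = 4.6 × 3.6 = 16.56 m².
From F = γ·h_c·A, the centroid depth is h_c = 377/(10.05525 × 16.56) = 2.26406 m.
Let θ = 45° be the plate's angle to the horizontal; measure y along the incline from where the plane meets the free surface. Vertical depth h = y·sinθ with sinθ = 0.707107.
Along the incline, y_c = h_c/sinθ = 2.26406/0.707107 = 3.20186 m.
The centroid lies 3.6/2 = 1.8 m below the top edge, so the top edge sits at y_top = 3.20186 − 1.8 = 1.40186 m along the incline.

y_top ≈ 1.402 m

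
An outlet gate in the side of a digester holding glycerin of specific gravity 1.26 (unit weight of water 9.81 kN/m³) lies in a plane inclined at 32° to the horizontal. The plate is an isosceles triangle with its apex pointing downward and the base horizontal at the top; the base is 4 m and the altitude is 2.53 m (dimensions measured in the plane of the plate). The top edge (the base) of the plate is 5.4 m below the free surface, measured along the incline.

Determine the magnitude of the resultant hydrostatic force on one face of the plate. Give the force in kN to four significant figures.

F ≈ 206.9 kN

γ = 1.26 × 9.81 = 12.3606 kN/m³.
Let θ = 32° be the plate's angle to the horizontal; measure y along the incline from where the plane meets the free surface. Vertical depth h = y·sinθ with sinθ = 0.529919.
With the apex down, the centroid sits h/3 = 2.53/3 = 0.843333 m below the base (the top edge), so y_c = 5.4 + 0.843333 = 6.24333 m and h_c = 6.24333 × 0.529919 = 3.30846 m.
A = ½ × 4 × 2.53 = 5.06 m².
Resultant F = γ·h_c·A = 12.3606 × 3.30846 × 5.06 = 206.926 kN.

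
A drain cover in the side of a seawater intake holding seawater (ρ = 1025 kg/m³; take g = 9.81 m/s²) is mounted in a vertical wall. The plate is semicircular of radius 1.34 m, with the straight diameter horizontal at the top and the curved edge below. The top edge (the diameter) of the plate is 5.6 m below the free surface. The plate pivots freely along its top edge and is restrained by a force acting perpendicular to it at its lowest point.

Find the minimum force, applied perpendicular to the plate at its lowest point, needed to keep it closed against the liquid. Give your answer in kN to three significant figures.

γ = ρg = 1025 × 9.81 / 1000 = 10.05525 kN/m³.
The centroid of a semicircle lies 4r/(3π) = 0.568714 m from the diameter, here below the top edge, so the centroid depth is h_c = 5.6 + 0.568714 = 6.16871 m.
A = πr²/2 = π × 1.34²/2 = 2.82052 m².
Resultant F = γ·h_c·A = 10.05525 × 6.16871 × 2.82052 = 174.951 kN.
I_c = (π/8 − 8/(9π))·r⁴ = 0.109757 × 1.34⁴ = 0.353876 m⁴.
Centre of pressure: y_p = y_c + I_c/(y_c·A) = 6.16871 + 0.353876/(6.16871 × 2.82052) = 6.16871 + 0.0203389 = 6.18905 m along the plane.
The resultant acts 0.568714 + 0.0203389 = 0.589053 m (along the plate) below the hinge at the top edge, so the moment about the hinge is M = F × 0.589053 = 174.951 × 0.589053 = 103.055 kN·m.
A normal force at the bottom, 1.34 m from the hinge, must supply this moment: P = 103.055/1.34 = 76.9067 kN.

P ≈ 76.9 kN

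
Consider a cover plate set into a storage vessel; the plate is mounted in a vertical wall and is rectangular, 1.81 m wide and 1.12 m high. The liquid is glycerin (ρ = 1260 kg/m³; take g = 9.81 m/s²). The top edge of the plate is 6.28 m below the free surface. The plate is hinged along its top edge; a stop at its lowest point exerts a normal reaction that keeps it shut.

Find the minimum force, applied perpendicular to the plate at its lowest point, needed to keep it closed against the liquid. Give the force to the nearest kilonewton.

γ = ρg = 1260 × 9.81 / 1000 = 12.3606 kN/m³.
The centroid lies 1.12/2 = 0.56 m below the top edge, so the centroid depth is h_c = 6.28 + 0.56 = 6.84 m.
A = 1.81 × 1.12 = 2.0272 m².
Resultant F = γ·h_c·A = 12.3606 × 6.84 × 2.0272 = 171.393 kN.
I_c = b·h³/12 = 1.81 × 1.12³/12 = 0.21191 m⁴.
Centre of pressure: y_p = y_c + I_c/(y_c·A) = 6.84 + 0.21191/(6.84 × 2.0272) = 6.84 + 0.0152827 = 6.85528 m along the plane.
The resultant acts 0.56 + 0.0152827 = 0.575283 m (along the plate) below the hinge at the top edge, so the moment about the hinge is M = F × 0.575283 = 171.393 × 0.575283 = 98.5995 kN·m.
A normal force at the bottom, 1.12 m from the hinge, must supply this moment: P = 98.5995/1.12 = 88.0353 kN.

P ≈ 88 kN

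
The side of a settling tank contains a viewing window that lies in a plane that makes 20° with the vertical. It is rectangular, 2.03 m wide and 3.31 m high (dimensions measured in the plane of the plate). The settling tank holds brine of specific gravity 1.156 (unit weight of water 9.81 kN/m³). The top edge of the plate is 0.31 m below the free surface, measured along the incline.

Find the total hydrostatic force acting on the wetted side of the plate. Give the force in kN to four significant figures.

F ≈ 140.7 kN

γ = 1.156 × 9.81 = 11.34036 kN/m³.
The plate makes 20° with the vertical, i.e. θ = 90° − 20° = 70° to the horizontal. Measuring y along the incline from the free-surface line, vertical depth h = y·sinθ with sinθ = 0.939693.
The centroid lies 3.31/2 = 1.655 m below the top edge, so y_c = 0.31 + 1.655 = 1.965 m and h_c = 1.965 × 0.939693 = 1.8465 m.
A = 2.03 × 3.31 = 6.7193 m².
Resultant F = γ·h_c·A = 11.34036 × 1.8465 × 6.7193 = 140.702 kN.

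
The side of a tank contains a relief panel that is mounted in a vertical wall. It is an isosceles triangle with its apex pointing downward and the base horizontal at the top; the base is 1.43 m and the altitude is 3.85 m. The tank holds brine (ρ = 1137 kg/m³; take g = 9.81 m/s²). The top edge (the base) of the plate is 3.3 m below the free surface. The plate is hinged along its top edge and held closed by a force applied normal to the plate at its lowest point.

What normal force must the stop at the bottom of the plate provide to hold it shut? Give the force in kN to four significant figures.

γ = ρg = 1137 × 9.81 / 1000 = 11.15397 kN/m³.
With the apex down, the centroid sits h/3 = 3.85/3 = 1.28333 m below the base (the top edge), so the centroid depth is h_c = 3.3 + 1.28333 = 4.58333 m.
A = ½ × 1.43 × 3.85 = 2.75275 m².
Resultant F = γ·h_c·A = 11.15397 × 4.58333 × 2.75275 = 140.727 kN.
I_c = b·h³/36 = 1.43 × 3.85³/36 = 2.26681 m⁴.
Centre of pressure: y_p = y_c + I_c/(y_c·A) = 4.58333 + 2.26681/(4.58333 × 2.75275) = 4.58333 + 0.179667 = 4.763 m along the plane.
The resultant acts 1.28333 + 0.179667 = 1.463 m (along the plate) below the hinge at the top edge, so the moment about the hinge is M = F × 1.463 = 140.727 × 1.463 = 205.884 kN·m.
A normal force at the bottom, 3.85 m from the hinge, must supply this moment: P = 205.884/3.85 = 53.4764 kN.

P ≈ 53.48 kN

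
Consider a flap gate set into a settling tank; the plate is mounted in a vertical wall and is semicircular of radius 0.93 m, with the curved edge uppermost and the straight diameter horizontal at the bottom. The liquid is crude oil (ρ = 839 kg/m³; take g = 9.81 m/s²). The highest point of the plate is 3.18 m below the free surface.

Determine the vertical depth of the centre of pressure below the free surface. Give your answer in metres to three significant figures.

γ = ρg = 839 × 9.81 / 1000 = 8.23059 kN/m³.
The centroid lies 4r/(3π) = 0.394704 m above the diameter, so r − 4r/(3π) = 0.93 − 0.394704 = 0.535296 m below the topmost point, so the centroid depth is h_c = 3.18 + 0.535296 = 3.7153 m.
A = πr²/2 = π × 0.93²/2 = 1.35858 m².
Resultant F = γ·h_c·A = 8.23059 × 3.7153 × 1.35858 = 41.5442 kN.
I_c = (π/8 − 8/(9π))·r⁴ = 0.109757 × 0.93⁴ = 0.0821039 m⁴.
Centre of pressure: y_p = y_c + I_c/(y_c·A) = 3.7153 + 0.0821039/(3.7153 × 1.35858) = 3.7153 + 0.0162661 = 3.73157 m along the plane.

h_p = 3.73 m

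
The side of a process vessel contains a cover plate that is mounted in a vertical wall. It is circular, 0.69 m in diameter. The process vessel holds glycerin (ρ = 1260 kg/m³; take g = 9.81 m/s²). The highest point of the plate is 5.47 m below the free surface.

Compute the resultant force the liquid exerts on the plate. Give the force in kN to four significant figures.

γ = ρg = 1260 × 9.81 / 1000 = 12.3606 kN/m³.
The centroid is at the centre, 0.345 m below the top of the plate, so the centroid depth is h_c = 5.47 + 0.345 = 5.815 m.
A = π(0.345)² = 0.373928 m².
Resultant F = γ·h_c·A = 12.3606 × 5.815 × 0.373928 = 26.8768 kN.

F ≈ 26.88 kN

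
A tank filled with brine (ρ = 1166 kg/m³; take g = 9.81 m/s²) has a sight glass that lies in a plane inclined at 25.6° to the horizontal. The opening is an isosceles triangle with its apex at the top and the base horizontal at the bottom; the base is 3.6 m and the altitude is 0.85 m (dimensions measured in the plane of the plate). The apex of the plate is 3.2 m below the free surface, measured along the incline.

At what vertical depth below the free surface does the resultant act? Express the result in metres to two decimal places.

γ = ρg = 1166 × 9.81 / 1000 = 11.43846 kN/m³.
Let θ = 25.6° be the plate's angle to the horizontal; measure y along the incline from where the plane meets the free surface. Vertical depth h = y·sinθ with sinθ = 0.432086.
With the apex up, the centroid sits 2h/3 = 2 × 0.85/3 = 0.566667 m below the apex, so y_c = 3.2 + 0.566667 = 3.76667 m and h_c = 3.76667 × 0.432086 = 1.62753 m.
A = ½ × 3.6 × 0.85 = 1.53 m².
Resultant F = γ·h_c·A = 11.43846 × 1.62753 × 1.53 = 28.4831 kN.
I_c = b·h³/36 = 3.6 × 0.85³/36 = 0.0614125 m⁴.
Centre of pressure: y_p = y_c + I_c/(y_c·A) = 3.76667 + 0.0614125/(3.76667 × 1.53) = 3.76667 + 0.0106563 = 3.77733 m along the plane.
Vertically, h_p = y_p·sinθ = 3.77733 × 0.432086 = 1.63213 m.

h_p = 1.63 m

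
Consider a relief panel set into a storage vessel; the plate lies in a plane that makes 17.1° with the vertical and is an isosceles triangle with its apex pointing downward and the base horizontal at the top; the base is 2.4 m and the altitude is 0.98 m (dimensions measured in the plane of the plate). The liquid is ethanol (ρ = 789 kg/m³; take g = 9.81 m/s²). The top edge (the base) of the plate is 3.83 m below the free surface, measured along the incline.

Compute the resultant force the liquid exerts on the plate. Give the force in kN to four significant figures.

γ = ρg = 789 × 9.81 / 1000 = 7.74009 kN/m³.
The plate makes 17.1° with the vertical, i.e. θ = 90° − 17.1° = 72.9° to the horizontal. Measuring y along the incline from the free-surface line, vertical depth h = y·sinθ with sinθ = 0.955793.
With the apex down, the centroid sits h/3 = 0.98/3 = 0.326667 m below the base (the top edge), so y_c = 3.83 + 0.326667 = 4.15667 m and h_c = 4.15667 × 0.955793 = 3.97292 m.
A = ½ × 2.4 × 0.98 = 1.176 m².
Resultant F = γ·h_c·A = 7.74009 × 3.97292 × 1.176 = 36.1629 kN.

F ≈ 36.16 kN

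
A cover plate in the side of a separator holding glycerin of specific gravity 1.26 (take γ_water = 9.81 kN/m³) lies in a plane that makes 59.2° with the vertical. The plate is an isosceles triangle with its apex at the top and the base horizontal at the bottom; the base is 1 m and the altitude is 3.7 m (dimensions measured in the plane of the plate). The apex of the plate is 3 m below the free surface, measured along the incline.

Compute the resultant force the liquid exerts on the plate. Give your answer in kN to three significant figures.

F ≈ 64.0 kN

γ = 1.26 × 9.81 = 12.3606 kN/m³.
The plate makes 59.2° with the vertical, i.e. θ = 90° − 59.2° = 30.8° to the horizontal. Measuring y along the incline from the free-surface line, vertical depth h = y·sinθ with sinθ = 0.512043.
With the apex up, the centroid sits 2h/3 = 2 × 3.7/3 = 2.46667 m below the apex, so y_c = 3 + 2.46667 = 5.46667 m and h_c = 5.46667 × 0.512043 = 2.79917 m.
A = ½ × 1 × 3.7 = 1.85 m².
Resultant F = γ·h_c·A = 12.3606 × 2.79917 × 1.85 = 64.0089 kN.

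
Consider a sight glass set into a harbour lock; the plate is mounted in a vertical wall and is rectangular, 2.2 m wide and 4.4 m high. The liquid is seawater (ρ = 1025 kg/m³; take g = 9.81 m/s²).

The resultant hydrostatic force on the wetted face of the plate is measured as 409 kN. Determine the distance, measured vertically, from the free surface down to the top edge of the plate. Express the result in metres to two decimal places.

d_top ≈ 2.00 m

γ = ρg = 1025 × 9.81 / 1000 = 10.05525 kN/m³.
A = 2.2 × 4.4 = 9.68 m².
From F = γ·h_c·A, the centroid depth is h_c = 409/(10.05525 × 9.68) = 4.20199 m.
The centroid lies 4.4/2 = 2.2 m below the top edge, so the top edge sits at h_top = 4.20199 − 2.2 = 2.00199 m below the surface.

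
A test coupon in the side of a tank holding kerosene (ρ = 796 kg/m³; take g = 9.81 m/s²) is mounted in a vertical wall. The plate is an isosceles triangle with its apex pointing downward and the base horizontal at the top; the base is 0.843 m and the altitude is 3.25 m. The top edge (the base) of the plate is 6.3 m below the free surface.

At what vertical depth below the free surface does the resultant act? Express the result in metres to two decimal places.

h_p = 7.46 m

γ = ρg = 796 × 9.81 / 1000 = 7.80876 kN/m³.
With the apex down, the centroid sits h/3 = 3.25/3 = 1.08333 m below the base (the top edge), so the centroid depth is h_c = 6.3 + 1.08333 = 7.38333 m.
A = ½ × 0.843 × 3.25 = 1.36987 m².
Resultant F = γ·h_c·A = 7.80876 × 7.38333 × 1.36987 = 78.9794 kN.
I_c = b·h³/36 = 0.843 × 3.25³/36 = 0.80385 m⁴.
Centre of pressure: y_p = y_c + I_c/(y_c·A) = 7.38333 + 0.80385/(7.38333 × 1.36987) = 7.38333 + 0.0794774 = 7.46281 m along the plane.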